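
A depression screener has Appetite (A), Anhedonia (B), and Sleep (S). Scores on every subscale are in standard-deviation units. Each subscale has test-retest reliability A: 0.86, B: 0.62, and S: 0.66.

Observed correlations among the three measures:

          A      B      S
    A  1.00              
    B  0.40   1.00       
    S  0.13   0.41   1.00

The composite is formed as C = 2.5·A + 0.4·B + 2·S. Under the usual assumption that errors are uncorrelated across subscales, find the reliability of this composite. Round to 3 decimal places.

0.826

Var(C) = 2.5² + 0.4² + 2² + 2·[0.40 + 5·0.13 + 0.8·0.41] = 10.41 + 2.756 = 13.166.
With uncorrelated errors the cross-covariances are all true-score covariance, so they carry over unchanged; only the diagonal terms shrink to ρᵢσᵢ².
True-score variance = [2.5²·0.86 + 0.4²·0.62 + 2²·0.66] + 2.756 = 8.1142 + 2.756 = 10.8702.
Reliability = 10.8702 / 13.166 = 0.826.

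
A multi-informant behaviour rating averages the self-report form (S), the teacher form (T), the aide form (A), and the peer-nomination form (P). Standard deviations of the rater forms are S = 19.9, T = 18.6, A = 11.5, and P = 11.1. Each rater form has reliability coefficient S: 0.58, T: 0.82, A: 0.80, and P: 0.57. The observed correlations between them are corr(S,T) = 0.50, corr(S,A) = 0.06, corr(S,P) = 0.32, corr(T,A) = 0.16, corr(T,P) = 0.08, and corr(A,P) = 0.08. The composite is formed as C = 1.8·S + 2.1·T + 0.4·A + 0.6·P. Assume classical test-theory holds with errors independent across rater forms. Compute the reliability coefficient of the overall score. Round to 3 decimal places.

Var(C) = 1.8²·19.9² + 2.1²·18.6² + 0.4²·11.5² + 0.6²·11.1² + 2·[3.78·19.9·18.6·0.50 + 0.72·19.9·11.5·0.06 + 1.08·19.9·11.1·0.32 + 0.84·18.6·11.5·0.16 + 1.26·18.6·11.1·0.08 + 0.24·11.5·11.1·0.08] = 2874.27 + 1675.6 = 4549.87.
With uncorrelated errors the cross-covariances are all true-score covariance, so they carry over unchanged; only the diagonal terms shrink to ρᵢσᵢ².
True-score variance = [1.8²·19.9²·0.58 + 2.1²·18.6²·0.82 + 0.4²·11.5²·0.80 + 0.6²·11.1²·0.57] + 1675.6 = 2037.45 + 1675.6 = 3713.05.
Reliability = 3713.05 / 4549.87 = 0.816.

0.816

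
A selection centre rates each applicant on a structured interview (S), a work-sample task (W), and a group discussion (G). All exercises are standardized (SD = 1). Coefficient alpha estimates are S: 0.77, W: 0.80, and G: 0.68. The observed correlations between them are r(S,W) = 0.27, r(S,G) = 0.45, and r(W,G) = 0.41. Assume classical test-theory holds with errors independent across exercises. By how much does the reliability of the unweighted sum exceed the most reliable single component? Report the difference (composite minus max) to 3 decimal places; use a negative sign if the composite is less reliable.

Var(sum) = 3 + 2.26 = 5.26; true-score variance = 2.25 + 2.26 = 4.51; composite reliability = 0.8574.
Max component reliability = 0.8000.
Difference = 0.8574 − 0.8000 = 0.057.

0.057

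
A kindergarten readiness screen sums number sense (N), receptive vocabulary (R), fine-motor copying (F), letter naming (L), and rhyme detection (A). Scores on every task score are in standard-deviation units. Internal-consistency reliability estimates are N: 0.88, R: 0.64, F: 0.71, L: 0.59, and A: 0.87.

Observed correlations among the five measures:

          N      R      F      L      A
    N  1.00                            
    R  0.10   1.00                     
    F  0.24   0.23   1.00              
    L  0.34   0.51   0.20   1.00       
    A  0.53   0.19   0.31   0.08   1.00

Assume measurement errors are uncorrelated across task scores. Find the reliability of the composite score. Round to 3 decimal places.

Var(N+R+F+L+A) = 5 + 2·[0.10 + 0.24 + 0.34 + 0.53 + 0.23 + 0.51 + 0.19 + 0.20 + 0.31 + 0.08] = 5 + 5.46 = 10.46.
With uncorrelated errors the cross-covariances are all true-score covariance, so they carry over unchanged; only the diagonal terms shrink to ρᵢσᵢ².
True-score variance = [0.88 + 0.64 + 0.71 + 0.59 + 0.87] + 5.46 = 3.69 + 5.46 = 9.15.
Reliability = 9.15 / 10.46 = 0.875.

0.875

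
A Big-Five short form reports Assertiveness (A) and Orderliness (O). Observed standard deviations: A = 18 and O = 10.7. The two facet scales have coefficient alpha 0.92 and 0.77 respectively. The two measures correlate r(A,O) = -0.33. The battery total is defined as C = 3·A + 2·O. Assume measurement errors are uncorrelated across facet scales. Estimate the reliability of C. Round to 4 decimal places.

0.8703

Var(C) = 3²·18² + 2²·10.7² + 2·[6·18·10.7·(-0.33)] = 3373.96 − 762.696 = 2611.26.
Under uncorrelated errors the observed covariances equal the true-score covariances, so only the own-variance terms attenuate.
True-score variance = [3²·18²·0.92 + 2²·10.7²·0.77] − 762.696 = 3035.35 − 762.696 = 2272.65.
Reliability = 2272.65 / 2611.26 = 0.8703.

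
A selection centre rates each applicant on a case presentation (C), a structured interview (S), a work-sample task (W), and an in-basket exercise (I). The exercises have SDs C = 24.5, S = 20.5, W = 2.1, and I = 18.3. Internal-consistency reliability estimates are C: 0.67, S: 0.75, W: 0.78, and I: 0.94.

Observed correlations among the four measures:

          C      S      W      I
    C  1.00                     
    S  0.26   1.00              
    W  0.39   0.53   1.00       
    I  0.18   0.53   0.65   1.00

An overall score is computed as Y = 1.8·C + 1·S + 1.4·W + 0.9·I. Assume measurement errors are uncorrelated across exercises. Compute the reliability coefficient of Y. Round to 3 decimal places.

Var(Y) = 1.8²·24.5² + 20.5² + 1.4²·2.1² + 0.9²·18.3² + 2·[1.8·24.5·20.5·0.26 + 2.52·24.5·2.1·0.39 + 1.62·24.5·18.3·0.18 + 1.4·20.5·2.1·0.53 + 0.9·20.5·18.3·0.53 + 1.26·2.1·18.3·0.65] = 2644.96 + 1317.44 = 3962.41.
With uncorrelated errors the cross-covariances are all true-score covariance, so they carry over unchanged; only the diagonal terms shrink to ρᵢσᵢ².
True-score variance = [1.8²·24.5²·0.67 + 20.5²·0.75 + 1.4²·2.1²·0.78 + 0.9²·18.3²·0.94] + 1317.44 = 1879.94 + 1317.44 = 3197.38.
Reliability = 3197.38 / 3962.41 = 0.807.

0.807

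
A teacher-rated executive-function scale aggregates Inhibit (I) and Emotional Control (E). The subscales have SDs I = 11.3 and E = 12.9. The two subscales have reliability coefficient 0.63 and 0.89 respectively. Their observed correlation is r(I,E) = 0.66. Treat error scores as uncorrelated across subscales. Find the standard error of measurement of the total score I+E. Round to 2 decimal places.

8.10

Var(total) = 294.1 + 192.416 = 486.516.
True-score variance = 228.55 + 192.416 = 420.966, so reliability = 0.8653.
Error variance = 486.516 − 420.966 = 65.5504; SEM = √65.5504 = 8.10.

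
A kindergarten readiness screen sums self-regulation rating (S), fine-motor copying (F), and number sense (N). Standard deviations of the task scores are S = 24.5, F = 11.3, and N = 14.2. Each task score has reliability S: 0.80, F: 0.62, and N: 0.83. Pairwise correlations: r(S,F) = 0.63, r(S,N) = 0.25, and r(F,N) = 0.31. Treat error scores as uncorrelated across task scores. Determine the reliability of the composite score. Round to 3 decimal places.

0.869

Var(S+F+N) = 24.5² + 11.3² + 14.2² + 2·[24.5·11.3·0.63 + 24.5·14.2·0.25 + 11.3·14.2·0.31] = 929.58 + 622.266 = 1551.85.
With uncorrelated errors the cross-covariances are all true-score covariance, so they carry over unchanged; only the diagonal terms shrink to ρᵢσᵢ².
True-score variance = [24.5²·0.80 + 11.3²·0.62 + 14.2²·0.83] + 622.266 = 726.729 + 622.266 = 1349.
Reliability = 1349 / 1551.85 = 0.869.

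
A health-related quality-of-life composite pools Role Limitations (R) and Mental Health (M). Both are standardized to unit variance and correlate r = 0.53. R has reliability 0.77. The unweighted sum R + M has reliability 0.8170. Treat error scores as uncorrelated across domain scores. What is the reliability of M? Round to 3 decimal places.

0.670

Var(R+M) = 2 + 2·0.53 = 3.060.
True-score variance = ρ_R + ρ_M + 2·0.53, so 0.8170 = (0.77 + ρ_M + 1.06) / 3.060.
ρ_M = 0.8170·3.060 − 0.77 − 1.06 = 0.670.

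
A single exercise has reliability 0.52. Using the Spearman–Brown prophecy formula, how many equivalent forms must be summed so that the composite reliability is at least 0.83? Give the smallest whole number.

5

k ≥ ρ*(1−ρ₁)/(ρ₁(1−ρ*)) = 0.83·0.48 / (0.52·0.17) = 4.507.
Smallest integer k = 5.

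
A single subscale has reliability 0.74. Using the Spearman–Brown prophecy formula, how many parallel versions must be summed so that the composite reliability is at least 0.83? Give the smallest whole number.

2

k ≥ ρ*(1−ρ₁)/(ρ₁(1−ρ*)) = 0.83·0.26 / (0.74·0.17) = 1.715.
Smallest integer k = 2.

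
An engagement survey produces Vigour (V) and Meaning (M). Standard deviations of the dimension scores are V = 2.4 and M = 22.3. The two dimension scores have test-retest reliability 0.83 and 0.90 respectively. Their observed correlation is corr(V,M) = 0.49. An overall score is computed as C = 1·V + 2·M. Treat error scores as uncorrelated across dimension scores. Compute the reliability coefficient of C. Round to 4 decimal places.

Var(C) = 2.4² + 2²·22.3² + 2·[2·2.4·22.3·0.49] = 1994.92 + 104.899 = 2099.82.
Under uncorrelated errors the observed covariances equal the true-score covariances, so only the own-variance terms attenuate.
True-score variance = [2.4²·0.83 + 2²·22.3²·0.90] + 104.899 = 1795.02 + 104.899 = 1899.92.
Reliability = 1899.92 / 2099.82 = 0.9048.

0.9048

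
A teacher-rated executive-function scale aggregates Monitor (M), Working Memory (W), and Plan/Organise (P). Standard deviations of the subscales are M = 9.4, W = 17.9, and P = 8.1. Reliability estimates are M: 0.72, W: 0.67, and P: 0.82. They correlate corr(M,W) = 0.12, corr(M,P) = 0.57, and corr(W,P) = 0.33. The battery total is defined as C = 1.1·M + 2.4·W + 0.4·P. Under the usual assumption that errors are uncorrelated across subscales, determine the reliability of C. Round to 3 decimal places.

Var(C) = 1.1²·9.4² + 2.4²·17.9² + 0.4²·8.1² + 2·[2.64·9.4·17.9·0.12 + 0.44·9.4·8.1·0.57 + 0.96·17.9·8.1·0.33] = 1962.97 + 236.667 = 2199.64.
With uncorrelated errors the cross-covariances are all true-score covariance, so they carry over unchanged; only the diagonal terms shrink to ρᵢσᵢ².
True-score variance = [1.1²·9.4²·0.72 + 2.4²·17.9²·0.67 + 0.4²·8.1²·0.82] + 236.667 = 1322.11 + 236.667 = 1558.78.
Reliability = 1558.78 / 2199.64 = 0.709.

0.709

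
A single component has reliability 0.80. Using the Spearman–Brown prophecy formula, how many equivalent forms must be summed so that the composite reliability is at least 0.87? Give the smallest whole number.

2

k ≥ ρ*(1−ρ₁)/(ρ₁(1−ρ*)) = 0.87·0.20 / (0.80·0.13) = 1.673.
Smallest integer k = 2.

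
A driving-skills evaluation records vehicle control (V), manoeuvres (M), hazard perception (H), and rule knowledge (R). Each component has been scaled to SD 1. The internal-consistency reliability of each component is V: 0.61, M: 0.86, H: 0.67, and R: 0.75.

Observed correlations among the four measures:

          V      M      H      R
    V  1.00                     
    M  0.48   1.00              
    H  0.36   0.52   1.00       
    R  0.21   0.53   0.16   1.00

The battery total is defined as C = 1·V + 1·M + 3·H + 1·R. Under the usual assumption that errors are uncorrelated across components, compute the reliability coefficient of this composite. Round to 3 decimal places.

Var(C) = 1 + 1 + 3² + 1 + 2·[0.48 + 3·0.36 + 0.21 + 3·0.52 + 0.53 + 3·0.16] = 12 + 8.68 = 20.68.
With uncorrelated errors the cross-covariances are all true-score covariance, so they carry over unchanged; only the diagonal terms shrink to ρᵢσᵢ².
True-score variance = [0.61 + 0.86 + 3²·0.67 + 0.75] + 8.68 = 8.25 + 8.68 = 16.93.
Reliability = 16.93 / 20.68 = 0.819.

0.819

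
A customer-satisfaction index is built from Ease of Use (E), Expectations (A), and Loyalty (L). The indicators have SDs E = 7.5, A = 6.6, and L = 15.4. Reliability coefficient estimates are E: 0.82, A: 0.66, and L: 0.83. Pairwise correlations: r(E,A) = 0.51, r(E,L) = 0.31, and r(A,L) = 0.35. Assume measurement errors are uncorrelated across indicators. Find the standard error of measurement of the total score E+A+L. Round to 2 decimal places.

Var(total) = 336.97 + 193.248 = 530.218.
True-score variance = 271.717 + 193.248 = 464.965, so reliability = 0.8769.
Error variance = 530.218 − 464.965 = 65.2526; SEM = √65.2526 = 8.08.

8.08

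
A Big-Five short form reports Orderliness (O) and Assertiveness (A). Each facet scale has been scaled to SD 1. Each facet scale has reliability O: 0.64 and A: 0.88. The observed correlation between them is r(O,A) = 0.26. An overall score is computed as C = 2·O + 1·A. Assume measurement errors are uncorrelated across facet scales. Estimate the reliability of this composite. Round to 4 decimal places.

0.7417

Var(C) = 2² + 1 + 2·[2·0.26] = 5 + 1.04 = 6.04.
Because errors are independent across components, Cov(Tᵢ,Tⱼ) = Cov(Xᵢ,Xⱼ); the off-diagonal part of the true-score variance is the same as above.
True-score variance = [2²·0.64 + 0.88] + 1.04 = 3.44 + 1.04 = 4.48.
Reliability = 4.48 / 6.04 = 0.7417.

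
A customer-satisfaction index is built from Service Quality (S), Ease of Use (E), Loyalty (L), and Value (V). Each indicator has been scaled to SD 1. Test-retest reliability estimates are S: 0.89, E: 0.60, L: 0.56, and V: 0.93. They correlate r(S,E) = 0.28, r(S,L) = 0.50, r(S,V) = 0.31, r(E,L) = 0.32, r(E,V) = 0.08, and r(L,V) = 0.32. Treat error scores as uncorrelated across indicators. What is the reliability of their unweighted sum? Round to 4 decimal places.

Var(S+E+L+V) = 4 + 2·[0.28 + 0.50 + 0.31 + 0.32 + 0.08 + 0.32] = 4 + 3.62 = 7.62.
With uncorrelated errors the cross-covariances are all true-score covariance, so they carry over unchanged; only the diagonal terms shrink to ρᵢσᵢ².
True-score variance = [0.89 + 0.60 + 0.56 + 0.93] + 3.62 = 2.98 + 3.62 = 6.6.
Reliability = 6.6 / 7.62 = 0.8661.

0.8661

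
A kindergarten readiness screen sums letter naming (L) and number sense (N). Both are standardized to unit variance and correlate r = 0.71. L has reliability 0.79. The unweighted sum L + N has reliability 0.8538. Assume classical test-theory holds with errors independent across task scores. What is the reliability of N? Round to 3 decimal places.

Var(L+N) = 2 + 2·0.71 = 3.420.
True-score variance = ρ_L + ρ_N + 2·0.71, so 0.8538 = (0.79 + ρ_N + 1.42) / 3.420.
ρ_N = 0.8538·3.420 − 0.79 − 1.42 = 0.710.

0.710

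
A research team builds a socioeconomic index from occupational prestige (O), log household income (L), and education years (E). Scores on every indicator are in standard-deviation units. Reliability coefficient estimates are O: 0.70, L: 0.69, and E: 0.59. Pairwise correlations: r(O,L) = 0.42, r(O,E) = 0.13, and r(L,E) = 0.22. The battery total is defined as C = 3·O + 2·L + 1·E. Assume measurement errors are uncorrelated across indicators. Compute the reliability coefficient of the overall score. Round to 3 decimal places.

0.790

Var(C) = 3² + 2² + 1 + 2·[6·0.42 + 3·0.13 + 2·0.22] = 14 + 6.7 = 20.7.
With uncorrelated errors the cross-covariances are all true-score covariance, so they carry over unchanged; only the diagonal terms shrink to ρᵢσᵢ².
True-score variance = [3²·0.70 + 2²·0.69 + 0.59] + 6.7 = 9.65 + 6.7 = 16.35.
Reliability = 16.35 / 20.7 = 0.790.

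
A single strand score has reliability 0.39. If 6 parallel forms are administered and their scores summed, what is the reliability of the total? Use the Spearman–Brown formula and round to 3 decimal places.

ρ_k = kρ / (1 + (k−1)ρ) = 6·0.39 / (1 + 5·0.39) = 2.340 / 2.950 = 0.793.

0.793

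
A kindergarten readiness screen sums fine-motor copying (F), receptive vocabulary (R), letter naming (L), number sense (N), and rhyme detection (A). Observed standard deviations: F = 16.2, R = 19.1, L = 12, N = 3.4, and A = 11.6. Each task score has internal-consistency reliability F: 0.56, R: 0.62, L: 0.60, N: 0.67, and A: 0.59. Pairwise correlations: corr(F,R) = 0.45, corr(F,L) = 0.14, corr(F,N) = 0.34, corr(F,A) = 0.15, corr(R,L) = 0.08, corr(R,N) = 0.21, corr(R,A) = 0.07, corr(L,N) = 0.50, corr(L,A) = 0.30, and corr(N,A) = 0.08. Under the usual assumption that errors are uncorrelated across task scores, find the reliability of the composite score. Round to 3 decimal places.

0.764

Var(F+R+L+N+A) = 16.2² + 19.1² + 12² + 3.4² + 11.6² + 2·[16.2·19.1·0.45 + 16.2·12·0.14 + 16.2·3.4·0.34 + 16.2·11.6·0.15 + 19.1·12·0.08 + 19.1·3.4·0.21 + 19.1·11.6·0.07 + 12·3.4·0.50 + 12·11.6·0.30 + 3.4·11.6·0.08] = 917.37 + 652.336 = 1569.71.
Under uncorrelated errors the observed covariances equal the true-score covariances, so only the own-variance terms attenuate.
True-score variance = [16.2²·0.56 + 19.1²·0.62 + 12²·0.60 + 3.4²·0.67 + 11.6²·0.59] + 652.336 = 546.684 + 652.336 = 1199.02.
Reliability = 1199.02 / 1569.71 = 0.764.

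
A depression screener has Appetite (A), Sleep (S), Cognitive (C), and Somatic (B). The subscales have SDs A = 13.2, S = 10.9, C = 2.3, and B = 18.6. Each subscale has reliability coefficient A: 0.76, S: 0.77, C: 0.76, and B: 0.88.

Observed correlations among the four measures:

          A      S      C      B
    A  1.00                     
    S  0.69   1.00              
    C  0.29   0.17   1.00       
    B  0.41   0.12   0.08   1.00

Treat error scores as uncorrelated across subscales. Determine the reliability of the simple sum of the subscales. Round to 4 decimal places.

0.9006

Var(A+S+C+B) = 13.2² + 10.9² + 2.3² + 18.6² + 2·[13.2·10.9·0.69 + 13.2·2.3·0.29 + 13.2·18.6·0.41 + 10.9·2.3·0.17 + 10.9·18.6·0.12 + 2.3·18.6·0.08] = 644.3 + 481.516 = 1125.82.
Under uncorrelated errors the observed covariances equal the true-score covariances, so only the own-variance terms attenuate.
True-score variance = [13.2²·0.76 + 10.9²·0.77 + 2.3²·0.76 + 18.6²·0.88] + 481.516 = 532.371 + 481.516 = 1013.89.
Reliability = 1013.89 / 1125.82 = 0.9006.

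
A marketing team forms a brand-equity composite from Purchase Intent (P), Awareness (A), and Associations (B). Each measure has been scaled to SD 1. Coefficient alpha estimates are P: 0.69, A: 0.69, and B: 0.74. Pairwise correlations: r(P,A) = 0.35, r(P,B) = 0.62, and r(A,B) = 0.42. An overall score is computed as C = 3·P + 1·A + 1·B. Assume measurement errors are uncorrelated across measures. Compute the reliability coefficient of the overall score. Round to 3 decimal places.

Var(C) = 3² + 1 + 1 + 2·[3·0.35 + 3·0.62 + 0.42] = 11 + 6.66 = 17.66.
Because errors are independent across components, Cov(Tᵢ,Tⱼ) = Cov(Xᵢ,Xⱼ); the off-diagonal part of the true-score variance is the same as above.
True-score variance = [3²·0.69 + 0.69 + 0.74] + 6.66 = 7.64 + 6.66 = 14.3.
Reliability = 14.3 / 17.66 = 0.810.

0.810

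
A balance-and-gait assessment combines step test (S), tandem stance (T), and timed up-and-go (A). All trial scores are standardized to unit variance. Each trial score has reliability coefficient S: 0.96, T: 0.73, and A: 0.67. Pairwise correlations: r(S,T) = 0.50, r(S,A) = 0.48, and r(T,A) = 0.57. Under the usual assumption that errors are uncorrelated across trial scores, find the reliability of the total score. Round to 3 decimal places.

Var(S+T+A) = 3 + 2·[0.50 + 0.48 + 0.57] = 3 + 3.1 = 6.1.
Under uncorrelated errors the observed covariances equal the true-score covariances, so only the own-variance terms attenuate.
True-score variance = [0.96 + 0.73 + 0.67] + 3.1 = 2.36 + 3.1 = 5.46.
Reliability = 5.46 / 6.1 = 0.895.

0.895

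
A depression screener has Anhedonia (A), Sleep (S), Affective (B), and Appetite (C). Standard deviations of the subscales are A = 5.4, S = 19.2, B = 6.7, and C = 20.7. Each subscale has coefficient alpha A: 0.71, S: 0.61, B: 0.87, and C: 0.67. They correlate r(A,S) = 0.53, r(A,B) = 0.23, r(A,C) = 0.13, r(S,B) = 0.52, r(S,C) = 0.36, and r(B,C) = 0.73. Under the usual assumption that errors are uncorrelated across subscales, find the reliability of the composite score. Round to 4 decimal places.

0.8184

Var(A+S+B+C) = 5.4² + 19.2² + 6.7² + 20.7² + 2·[5.4·19.2·0.53 + 5.4·6.7·0.23 + 5.4·20.7·0.13 + 19.2·6.7·0.52 + 19.2·20.7·0.36 + 6.7·20.7·0.73] = 871.18 + 778.036 = 1649.22.
With uncorrelated errors the cross-covariances are all true-score covariance, so they carry over unchanged; only the diagonal terms shrink to ρᵢσᵢ².
True-score variance = [5.4²·0.71 + 19.2²·0.61 + 6.7²·0.87 + 20.7²·0.67] + 778.036 = 571.717 + 778.036 = 1349.75.
Reliability = 1349.75 / 1649.22 = 0.8184.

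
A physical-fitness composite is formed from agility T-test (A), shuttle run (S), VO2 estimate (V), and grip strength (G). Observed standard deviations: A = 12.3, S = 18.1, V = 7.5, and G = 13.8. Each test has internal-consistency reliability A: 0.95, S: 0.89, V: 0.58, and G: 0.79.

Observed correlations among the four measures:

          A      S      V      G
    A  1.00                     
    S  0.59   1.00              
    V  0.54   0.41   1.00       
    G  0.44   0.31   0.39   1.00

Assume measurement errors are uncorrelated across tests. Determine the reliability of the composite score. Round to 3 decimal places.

Var(A+S+V+G) = 12.3² + 18.1² + 7.5² + 13.8² + 2·[12.3·18.1·0.59 + 12.3·7.5·0.54 + 12.3·13.8·0.44 + 18.1·7.5·0.41 + 18.1·13.8·0.31 + 7.5·13.8·0.39] = 725.59 + 858.613 = 1584.2.
Because errors are independent across components, Cov(Tᵢ,Tⱼ) = Cov(Xᵢ,Xⱼ); the off-diagonal part of the true-score variance is the same as above.
True-score variance = [12.3²·0.95 + 18.1²·0.89 + 7.5²·0.58 + 13.8²·0.79] + 858.613 = 618.371 + 858.613 = 1476.98.
Reliability = 1476.98 / 1584.2 = 0.932.

0.932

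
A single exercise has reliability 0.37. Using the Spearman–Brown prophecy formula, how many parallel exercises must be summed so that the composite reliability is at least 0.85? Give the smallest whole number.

10

k ≥ ρ*(1−ρ₁)/(ρ₁(1−ρ*)) = 0.85·0.63 / (0.37·0.15) = 9.649.
Smallest integer k = 10.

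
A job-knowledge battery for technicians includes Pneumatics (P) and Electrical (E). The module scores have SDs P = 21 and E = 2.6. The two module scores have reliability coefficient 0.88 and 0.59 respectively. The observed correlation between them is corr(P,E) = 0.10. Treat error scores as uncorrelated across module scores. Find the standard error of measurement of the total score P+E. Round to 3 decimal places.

7.463

Var(total) = 447.76 + 10.92 = 458.68.
True-score variance = 392.068 + 10.92 = 402.988, so reliability = 0.8786.
Error variance = 458.68 − 402.988 = 55.6916; SEM = √55.6916 = 7.463.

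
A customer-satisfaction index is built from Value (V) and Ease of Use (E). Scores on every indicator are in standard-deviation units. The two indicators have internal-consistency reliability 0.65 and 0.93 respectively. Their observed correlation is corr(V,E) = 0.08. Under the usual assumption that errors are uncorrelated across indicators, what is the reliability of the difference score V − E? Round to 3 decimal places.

0.772

Var(V−E) = 1 + 1 − 2·0.08 = 2 − 0.16 = 1.84.
Because errors are independent across components, Cov(Tᵢ,Tⱼ) = Cov(Xᵢ,Xⱼ); the off-diagonal part of the true-score variance is the same as above.
True-score variance = [0.65 + 0.93] − 0.16 = 1.58 − 0.16 = 1.42.
Reliability = 1.42 / 1.84 = 0.772.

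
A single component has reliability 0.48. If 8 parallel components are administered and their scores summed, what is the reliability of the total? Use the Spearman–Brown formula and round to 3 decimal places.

ρ_k = kρ / (1 + (k−1)ρ) = 8·0.48 / (1 + 7·0.48) = 3.840 / 4.360 = 0.881.

0.881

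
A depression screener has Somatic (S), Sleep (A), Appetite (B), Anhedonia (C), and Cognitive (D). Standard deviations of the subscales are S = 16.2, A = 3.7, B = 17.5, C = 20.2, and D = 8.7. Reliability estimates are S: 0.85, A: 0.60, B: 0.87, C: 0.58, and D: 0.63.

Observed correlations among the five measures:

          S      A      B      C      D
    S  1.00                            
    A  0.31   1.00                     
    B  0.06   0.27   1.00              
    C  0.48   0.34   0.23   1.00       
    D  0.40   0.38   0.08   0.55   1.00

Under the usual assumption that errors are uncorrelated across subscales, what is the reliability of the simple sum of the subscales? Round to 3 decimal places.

Var(S+A+B+C+D) = 16.2² + 3.7² + 17.5² + 20.2² + 8.7² + 2·[16.2·3.7·0.31 + 16.2·17.5·0.06 + 16.2·20.2·0.48 + 16.2·8.7·0.40 + 3.7·17.5·0.27 + 3.7·20.2·0.34 + 3.7·8.7·0.38 + 17.5·20.2·0.23 + 17.5·8.7·0.08 + 20.2·8.7·0.55] = 1066.11 + 988.622 = 2054.73.
Because errors are independent across components, Cov(Tᵢ,Tⱼ) = Cov(Xᵢ,Xⱼ); the off-diagonal part of the true-score variance is the same as above.
True-score variance = [16.2²·0.85 + 3.7²·0.60 + 17.5²·0.87 + 20.2²·0.58 + 8.7²·0.63] + 988.622 = 782.073 + 988.622 = 1770.7.
Reliability = 1770.7 / 2054.73 = 0.862.

0.862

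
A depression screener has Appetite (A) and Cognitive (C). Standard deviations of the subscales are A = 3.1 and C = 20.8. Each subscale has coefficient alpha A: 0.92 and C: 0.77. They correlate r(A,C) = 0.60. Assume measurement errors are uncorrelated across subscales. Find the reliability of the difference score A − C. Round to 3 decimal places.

Var(A−C) = 3.1² + 20.8² − 2·3.1·20.8·0.60 = 442.25 − 77.376 = 364.874.
With uncorrelated errors the cross-covariances are all true-score covariance, so they carry over unchanged; only the diagonal terms shrink to ρᵢσᵢ².
True-score variance = [3.1²·0.92 + 20.8²·0.77] − 77.376 = 341.974 − 77.376 = 264.598.
Reliability = 264.598 / 364.874 = 0.725.

0.725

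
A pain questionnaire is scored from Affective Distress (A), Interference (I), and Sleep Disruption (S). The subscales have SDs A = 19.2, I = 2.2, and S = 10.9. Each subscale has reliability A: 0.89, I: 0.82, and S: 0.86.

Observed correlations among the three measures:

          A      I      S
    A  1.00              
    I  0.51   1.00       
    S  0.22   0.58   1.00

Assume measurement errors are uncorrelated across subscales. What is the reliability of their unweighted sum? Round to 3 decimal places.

Var(A+I+S) = 19.2² + 2.2² + 10.9² + 2·[19.2·2.2·0.51 + 19.2·10.9·0.22 + 2.2·10.9·0.58] = 492.29 + 162.985 = 655.275.
With uncorrelated errors the cross-covariances are all true-score covariance, so they carry over unchanged; only the diagonal terms shrink to ρᵢσᵢ².
True-score variance = [19.2²·0.89 + 2.2²·0.82 + 10.9²·0.86] + 162.985 = 434.235 + 162.985 = 597.22.
Reliability = 597.22 / 655.275 = 0.911.

0.911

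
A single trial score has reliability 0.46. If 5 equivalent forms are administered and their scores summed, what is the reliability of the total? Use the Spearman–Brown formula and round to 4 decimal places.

0.8099

ρ_k = kρ / (1 + (k−1)ρ) = 5·0.46 / (1 + 4·0.46) = 2.300 / 2.840 = 0.8099.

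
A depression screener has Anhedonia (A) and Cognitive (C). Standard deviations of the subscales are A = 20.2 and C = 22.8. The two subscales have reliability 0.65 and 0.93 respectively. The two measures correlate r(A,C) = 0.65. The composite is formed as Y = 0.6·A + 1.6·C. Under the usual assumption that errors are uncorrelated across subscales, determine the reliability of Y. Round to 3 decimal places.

Var(Y) = 0.6²·20.2² + 1.6²·22.8² + 2·[0.96·20.2·22.8·0.65] = 1477.68 + 574.779 = 2052.46.
Under uncorrelated errors the observed covariances equal the true-score covariances, so only the own-variance terms attenuate.
True-score variance = [0.6²·20.2²·0.65 + 1.6²·22.8²·0.93] + 574.779 = 1333.12 + 574.779 = 1907.9.
Reliability = 1907.9 / 2052.46 = 0.930.

0.930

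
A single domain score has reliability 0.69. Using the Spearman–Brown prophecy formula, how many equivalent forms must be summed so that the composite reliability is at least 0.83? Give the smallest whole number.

k ≥ ρ*(1−ρ₁)/(ρ₁(1−ρ*)) = 0.83·0.31 / (0.69·0.17) = 2.194.
Smallest integer k = 3.

3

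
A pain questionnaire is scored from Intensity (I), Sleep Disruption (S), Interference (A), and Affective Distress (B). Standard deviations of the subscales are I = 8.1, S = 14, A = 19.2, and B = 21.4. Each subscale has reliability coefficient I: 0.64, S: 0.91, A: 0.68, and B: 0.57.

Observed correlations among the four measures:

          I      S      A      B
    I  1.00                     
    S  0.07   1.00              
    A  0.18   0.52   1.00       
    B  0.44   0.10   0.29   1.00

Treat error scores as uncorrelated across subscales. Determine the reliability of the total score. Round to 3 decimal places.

0.812

Var(I+S+A+B) = 8.1² + 14² + 19.2² + 21.4² + 2·[8.1·14·0.07 + 8.1·19.2·0.18 + 8.1·21.4·0.44 + 14·19.2·0.52 + 14·21.4·0.10 + 19.2·21.4·0.29] = 1088.21 + 802.185 = 1890.39.
With uncorrelated errors the cross-covariances are all true-score covariance, so they carry over unchanged; only the diagonal terms shrink to ρᵢσᵢ².
True-score variance = [8.1²·0.64 + 14²·0.91 + 19.2²·0.68 + 21.4²·0.57] + 802.185 = 732.063 + 802.185 = 1534.25.
Reliability = 1534.25 / 1890.39 = 0.812.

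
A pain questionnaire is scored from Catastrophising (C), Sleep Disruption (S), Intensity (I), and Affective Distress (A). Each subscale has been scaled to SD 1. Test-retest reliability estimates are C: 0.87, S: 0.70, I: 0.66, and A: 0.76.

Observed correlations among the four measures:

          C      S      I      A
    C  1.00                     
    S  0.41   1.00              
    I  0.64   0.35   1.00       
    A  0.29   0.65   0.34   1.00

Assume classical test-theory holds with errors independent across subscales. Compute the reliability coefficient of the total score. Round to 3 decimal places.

0.892

Var(C+S+I+A) = 4 + 2·[0.41 + 0.64 + 0.29 + 0.35 + 0.65 + 0.34] = 4 + 5.36 = 9.36.
Because errors are independent across components, Cov(Tᵢ,Tⱼ) = Cov(Xᵢ,Xⱼ); the off-diagonal part of the true-score variance is the same as above.
True-score variance = [0.87 + 0.70 + 0.66 + 0.76] + 5.36 = 2.99 + 5.36 = 8.35.
Reliability = 8.35 / 9.36 = 0.892.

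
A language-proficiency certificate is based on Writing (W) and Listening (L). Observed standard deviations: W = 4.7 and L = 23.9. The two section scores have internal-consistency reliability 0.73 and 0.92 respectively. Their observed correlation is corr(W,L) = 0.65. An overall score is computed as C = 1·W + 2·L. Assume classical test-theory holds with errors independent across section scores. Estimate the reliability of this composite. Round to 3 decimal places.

0.927

Var(C) = 4.7² + 2²·23.9² + 2·[2·4.7·23.9·0.65] = 2306.93 + 292.058 = 2598.99.
Under uncorrelated errors the observed covariances equal the true-score covariances, so only the own-variance terms attenuate.
True-score variance = [4.7²·0.73 + 2²·23.9²·0.92] + 292.058 = 2118.18 + 292.058 = 2410.24.
Reliability = 2410.24 / 2598.99 = 0.927.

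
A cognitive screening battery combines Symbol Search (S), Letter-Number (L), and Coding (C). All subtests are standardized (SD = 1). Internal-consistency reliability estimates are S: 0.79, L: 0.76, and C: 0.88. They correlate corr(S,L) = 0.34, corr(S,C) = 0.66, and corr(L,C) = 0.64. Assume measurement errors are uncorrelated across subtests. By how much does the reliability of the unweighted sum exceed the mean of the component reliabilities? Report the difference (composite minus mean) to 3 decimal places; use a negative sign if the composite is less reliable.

Var(sum) = 3 + 3.28 = 6.28; true-score variance = 2.43 + 3.28 = 5.71; composite reliability = 0.9092.
Mean component reliability = 0.8100.
Difference = 0.9092 − 0.8100 = 0.099.

0.099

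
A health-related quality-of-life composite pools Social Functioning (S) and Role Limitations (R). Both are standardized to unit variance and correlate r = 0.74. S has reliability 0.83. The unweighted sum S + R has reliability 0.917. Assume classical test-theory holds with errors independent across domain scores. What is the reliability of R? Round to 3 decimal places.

Var(S+R) = 2 + 2·0.74 = 3.480.
True-score variance = ρ_S + ρ_R + 2·0.74, so 0.917 = (0.83 + ρ_R + 1.48) / 3.480.
ρ_R = 0.917·3.480 − 0.83 − 1.48 = 0.881.

0.881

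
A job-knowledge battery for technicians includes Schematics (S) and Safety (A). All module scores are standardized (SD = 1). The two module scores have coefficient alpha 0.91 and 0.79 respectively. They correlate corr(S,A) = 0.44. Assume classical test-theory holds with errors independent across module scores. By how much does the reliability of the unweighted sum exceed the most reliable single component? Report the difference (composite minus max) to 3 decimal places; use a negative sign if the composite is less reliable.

-0.014

Var(sum) = 2 + 0.88 = 2.88; true-score variance = 1.7 + 0.88 = 2.58; composite reliability = 0.8958.
Max component reliability = 0.9100.
Difference = 0.8958 − 0.9100 = -0.014.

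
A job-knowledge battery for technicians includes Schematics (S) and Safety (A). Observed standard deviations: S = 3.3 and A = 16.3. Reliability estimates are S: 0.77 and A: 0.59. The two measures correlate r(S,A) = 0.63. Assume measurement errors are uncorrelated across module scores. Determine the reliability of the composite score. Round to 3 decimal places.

Var(S+A) = 3.3² + 16.3² + 2·[3.3·16.3·0.63] = 276.58 + 67.7754 = 344.355.
With uncorrelated errors the cross-covariances are all true-score covariance, so they carry over unchanged; only the diagonal terms shrink to ρᵢσᵢ².
True-score variance = [3.3²·0.77 + 16.3²·0.59] + 67.7754 = 165.142 + 67.7754 = 232.918.
Reliability = 232.918 / 344.355 = 0.676.

0.676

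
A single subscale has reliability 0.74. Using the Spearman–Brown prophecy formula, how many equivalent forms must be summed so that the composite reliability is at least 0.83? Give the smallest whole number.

2

k ≥ ρ*(1−ρ₁)/(ρ₁(1−ρ*)) = 0.83·0.26 / (0.74·0.17) = 1.715.
Smallest integer k = 2.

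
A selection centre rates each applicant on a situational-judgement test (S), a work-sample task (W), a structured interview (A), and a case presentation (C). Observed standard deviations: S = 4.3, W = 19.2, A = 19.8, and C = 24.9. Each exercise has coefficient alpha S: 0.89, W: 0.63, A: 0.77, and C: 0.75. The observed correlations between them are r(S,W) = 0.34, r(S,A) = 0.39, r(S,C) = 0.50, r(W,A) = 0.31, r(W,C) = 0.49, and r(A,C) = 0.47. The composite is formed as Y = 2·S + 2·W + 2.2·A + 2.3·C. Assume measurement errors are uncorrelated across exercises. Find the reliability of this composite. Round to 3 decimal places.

0.864

Var(Y) = 2²·4.3² + 2²·19.2² + 2.2²·19.8² + 2.3²·24.9² + 2·[4·4.3·19.2·0.34 + 4.4·4.3·19.8·0.39 + 4.6·4.3·24.9·0.50 + 4.4·19.2·19.8·0.31 + 4.6·19.2·24.9·0.49 + 5.06·19.8·24.9·0.47] = 6725.85 + 6546.55 = 13272.4.
Under uncorrelated errors the observed covariances equal the true-score covariances, so only the own-variance terms attenuate.
True-score variance = [2²·4.3²·0.89 + 2²·19.2²·0.63 + 2.2²·19.8²·0.77 + 2.3²·24.9²·0.75] + 6546.55 = 4915.74 + 6546.55 = 11462.3.
Reliability = 11462.3 / 13272.4 = 0.864.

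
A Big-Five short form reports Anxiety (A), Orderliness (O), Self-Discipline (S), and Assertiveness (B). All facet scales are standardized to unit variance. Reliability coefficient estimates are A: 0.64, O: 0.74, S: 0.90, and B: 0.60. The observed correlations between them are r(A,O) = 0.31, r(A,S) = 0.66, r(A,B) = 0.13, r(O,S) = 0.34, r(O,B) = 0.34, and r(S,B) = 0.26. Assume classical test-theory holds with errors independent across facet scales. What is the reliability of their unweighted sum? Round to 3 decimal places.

0.861

Var(A+O+S+B) = 4 + 2·[0.31 + 0.66 + 0.13 + 0.34 + 0.34 + 0.26] = 4 + 4.08 = 8.08.
Because errors are independent across components, Cov(Tᵢ,Tⱼ) = Cov(Xᵢ,Xⱼ); the off-diagonal part of the true-score variance is the same as above.
True-score variance = [0.64 + 0.74 + 0.90 + 0.60] + 4.08 = 2.88 + 4.08 = 6.96.
Reliability = 6.96 / 8.08 = 0.861.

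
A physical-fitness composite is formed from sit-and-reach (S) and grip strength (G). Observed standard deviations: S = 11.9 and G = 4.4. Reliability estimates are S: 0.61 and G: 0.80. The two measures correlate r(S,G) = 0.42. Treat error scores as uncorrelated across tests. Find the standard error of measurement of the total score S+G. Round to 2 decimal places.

7.69

Var(total) = 160.97 + 43.9824 = 204.952.
True-score variance = 101.87 + 43.9824 = 145.853, so reliability = 0.7116.
Error variance = 204.952 − 145.853 = 59.0999; SEM = √59.0999 = 7.69.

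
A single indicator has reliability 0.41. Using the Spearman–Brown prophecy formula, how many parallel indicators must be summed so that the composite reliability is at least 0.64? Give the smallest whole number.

3

k ≥ ρ*(1−ρ₁)/(ρ₁(1−ρ*)) = 0.64·0.59 / (0.41·0.36) = 2.558.
Smallest integer k = 3.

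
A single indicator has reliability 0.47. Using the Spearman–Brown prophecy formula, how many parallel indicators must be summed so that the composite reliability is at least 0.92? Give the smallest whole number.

k ≥ ρ*(1−ρ₁)/(ρ₁(1−ρ*)) = 0.92·0.53 / (0.47·0.08) = 12.968.
Smallest integer k = 13.

13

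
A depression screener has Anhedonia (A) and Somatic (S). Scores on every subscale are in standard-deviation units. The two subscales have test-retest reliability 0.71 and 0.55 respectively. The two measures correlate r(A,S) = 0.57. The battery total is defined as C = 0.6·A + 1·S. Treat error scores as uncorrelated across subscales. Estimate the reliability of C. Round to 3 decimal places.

Var(C) = 0.6² + 1 + 2·[0.6·0.57] = 1.36 + 0.684 = 2.044.
Because errors are independent across components, Cov(Tᵢ,Tⱼ) = Cov(Xᵢ,Xⱼ); the off-diagonal part of the true-score variance is the same as above.
True-score variance = [0.6²·0.71 + 0.55] + 0.684 = 0.8056 + 0.684 = 1.4896.
Reliability = 1.4896 / 2.044 = 0.729.

0.729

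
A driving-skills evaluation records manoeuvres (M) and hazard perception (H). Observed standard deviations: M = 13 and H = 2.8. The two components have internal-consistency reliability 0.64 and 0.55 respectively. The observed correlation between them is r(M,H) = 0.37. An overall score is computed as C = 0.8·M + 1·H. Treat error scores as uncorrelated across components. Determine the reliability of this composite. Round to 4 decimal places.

Var(C) = 0.8²·13² + 2.8² + 2·[0.8·13·2.8·0.37] = 116 + 21.5488 = 137.549.
Under uncorrelated errors the observed covariances equal the true-score covariances, so only the own-variance terms attenuate.
True-score variance = [0.8²·13²·0.64 + 2.8²·0.55] + 21.5488 = 73.5344 + 21.5488 = 95.0832.
Reliability = 95.0832 / 137.549 = 0.6913.

0.6913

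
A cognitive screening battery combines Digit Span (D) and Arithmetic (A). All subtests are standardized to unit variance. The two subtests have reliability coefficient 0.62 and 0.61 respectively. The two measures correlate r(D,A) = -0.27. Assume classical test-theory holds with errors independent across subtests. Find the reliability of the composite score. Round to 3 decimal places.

Var(D+A) = 2 + 2·[(-0.27)] = 2 − 0.54 = 1.46.
With uncorrelated errors the cross-covariances are all true-score covariance, so they carry over unchanged; only the diagonal terms shrink to ρᵢσᵢ².
True-score variance = [0.62 + 0.61] − 0.54 = 1.23 − 0.54 = 0.69.
Reliability = 0.69 / 1.46 = 0.473.

0.473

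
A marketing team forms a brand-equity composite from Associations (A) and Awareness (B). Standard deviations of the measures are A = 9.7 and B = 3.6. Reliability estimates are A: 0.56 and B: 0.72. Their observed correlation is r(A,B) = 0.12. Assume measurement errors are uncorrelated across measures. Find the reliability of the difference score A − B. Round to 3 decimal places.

0.544

Var(A−B) = 9.7² + 3.6² − 2·9.7·3.6·0.12 = 107.05 − 8.3808 = 98.6692.
Under uncorrelated errors the observed covariances equal the true-score covariances, so only the own-variance terms attenuate.
True-score variance = [9.7²·0.56 + 3.6²·0.72] − 8.3808 = 62.0216 − 8.3808 = 53.6408.
Reliability = 53.6408 / 98.6692 = 0.544.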